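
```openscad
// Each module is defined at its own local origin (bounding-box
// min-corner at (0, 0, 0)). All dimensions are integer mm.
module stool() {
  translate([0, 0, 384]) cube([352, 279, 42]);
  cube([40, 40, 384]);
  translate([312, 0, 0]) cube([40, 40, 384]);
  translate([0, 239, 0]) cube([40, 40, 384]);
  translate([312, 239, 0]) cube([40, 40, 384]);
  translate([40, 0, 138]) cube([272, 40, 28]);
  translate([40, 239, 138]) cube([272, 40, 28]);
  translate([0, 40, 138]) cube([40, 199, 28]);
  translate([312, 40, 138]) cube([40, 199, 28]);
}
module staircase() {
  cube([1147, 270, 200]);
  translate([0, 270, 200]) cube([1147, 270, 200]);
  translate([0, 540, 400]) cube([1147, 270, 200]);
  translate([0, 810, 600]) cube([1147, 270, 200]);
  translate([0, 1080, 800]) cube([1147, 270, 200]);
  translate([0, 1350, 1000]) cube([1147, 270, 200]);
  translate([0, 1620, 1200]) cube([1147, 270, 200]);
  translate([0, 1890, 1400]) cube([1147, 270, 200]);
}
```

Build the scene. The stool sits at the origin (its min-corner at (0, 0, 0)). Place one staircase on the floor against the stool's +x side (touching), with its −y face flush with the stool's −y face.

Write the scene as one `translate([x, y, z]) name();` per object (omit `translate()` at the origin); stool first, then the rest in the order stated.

stool();
translate([352, 0, 0]) staircase();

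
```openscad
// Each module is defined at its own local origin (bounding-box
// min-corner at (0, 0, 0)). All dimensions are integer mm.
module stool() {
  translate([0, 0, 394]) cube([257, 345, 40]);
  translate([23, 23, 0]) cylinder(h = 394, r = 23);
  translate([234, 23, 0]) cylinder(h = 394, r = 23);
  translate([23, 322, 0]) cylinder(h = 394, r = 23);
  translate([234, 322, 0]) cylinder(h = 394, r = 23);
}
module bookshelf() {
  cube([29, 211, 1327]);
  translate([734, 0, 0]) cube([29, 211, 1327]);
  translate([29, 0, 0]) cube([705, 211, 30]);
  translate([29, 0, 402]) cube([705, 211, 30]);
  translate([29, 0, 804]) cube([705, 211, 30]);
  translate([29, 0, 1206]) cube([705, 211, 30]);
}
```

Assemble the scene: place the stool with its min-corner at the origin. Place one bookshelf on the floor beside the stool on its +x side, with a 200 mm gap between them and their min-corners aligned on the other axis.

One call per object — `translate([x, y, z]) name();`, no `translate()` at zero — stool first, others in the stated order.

stool();
translate([457, 0, 0]) bookshelf();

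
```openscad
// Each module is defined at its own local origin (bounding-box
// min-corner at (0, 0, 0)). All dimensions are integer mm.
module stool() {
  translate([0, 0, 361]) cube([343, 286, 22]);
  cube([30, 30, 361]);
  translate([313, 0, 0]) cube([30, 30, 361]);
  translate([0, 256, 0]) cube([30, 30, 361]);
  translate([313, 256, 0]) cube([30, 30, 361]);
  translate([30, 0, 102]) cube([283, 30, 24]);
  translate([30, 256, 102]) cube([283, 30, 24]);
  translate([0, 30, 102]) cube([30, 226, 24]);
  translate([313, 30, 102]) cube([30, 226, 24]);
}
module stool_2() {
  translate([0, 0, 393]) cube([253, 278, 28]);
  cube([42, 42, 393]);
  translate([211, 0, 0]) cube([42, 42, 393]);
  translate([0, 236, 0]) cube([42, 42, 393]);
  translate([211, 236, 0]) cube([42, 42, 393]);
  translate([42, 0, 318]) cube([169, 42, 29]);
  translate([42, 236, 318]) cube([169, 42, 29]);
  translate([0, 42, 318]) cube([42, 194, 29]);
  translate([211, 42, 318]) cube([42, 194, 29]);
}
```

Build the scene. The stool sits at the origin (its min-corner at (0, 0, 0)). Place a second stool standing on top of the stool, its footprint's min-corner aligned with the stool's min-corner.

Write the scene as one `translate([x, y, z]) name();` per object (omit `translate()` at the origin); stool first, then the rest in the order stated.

stool();
translate([0, 0, 383]) stool_2();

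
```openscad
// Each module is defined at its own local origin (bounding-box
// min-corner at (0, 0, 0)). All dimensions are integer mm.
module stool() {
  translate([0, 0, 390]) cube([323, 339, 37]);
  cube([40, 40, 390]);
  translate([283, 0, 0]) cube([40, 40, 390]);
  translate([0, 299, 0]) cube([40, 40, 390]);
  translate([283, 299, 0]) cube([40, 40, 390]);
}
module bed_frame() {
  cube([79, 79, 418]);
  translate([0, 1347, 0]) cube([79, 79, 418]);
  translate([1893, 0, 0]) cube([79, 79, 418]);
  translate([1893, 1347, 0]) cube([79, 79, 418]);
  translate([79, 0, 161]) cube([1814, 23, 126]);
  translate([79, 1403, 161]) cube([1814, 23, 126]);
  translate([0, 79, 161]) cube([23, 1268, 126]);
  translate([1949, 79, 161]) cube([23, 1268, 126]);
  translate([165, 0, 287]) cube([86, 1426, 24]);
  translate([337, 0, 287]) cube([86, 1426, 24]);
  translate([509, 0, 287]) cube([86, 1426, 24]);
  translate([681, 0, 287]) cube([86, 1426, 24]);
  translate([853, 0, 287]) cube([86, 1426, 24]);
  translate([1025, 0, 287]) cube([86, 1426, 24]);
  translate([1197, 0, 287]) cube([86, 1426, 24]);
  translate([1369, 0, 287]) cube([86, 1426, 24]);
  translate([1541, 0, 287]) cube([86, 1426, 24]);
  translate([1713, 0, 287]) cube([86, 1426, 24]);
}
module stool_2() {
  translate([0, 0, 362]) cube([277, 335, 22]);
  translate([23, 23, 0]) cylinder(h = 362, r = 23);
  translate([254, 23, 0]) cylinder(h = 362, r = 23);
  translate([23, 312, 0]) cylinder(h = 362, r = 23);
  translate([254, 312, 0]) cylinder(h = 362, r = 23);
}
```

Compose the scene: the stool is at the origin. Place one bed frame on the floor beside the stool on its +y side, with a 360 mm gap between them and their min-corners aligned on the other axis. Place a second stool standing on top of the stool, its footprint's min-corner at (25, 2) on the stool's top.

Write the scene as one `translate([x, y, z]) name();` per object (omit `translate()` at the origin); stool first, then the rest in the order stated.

stool();
translate([0, 699, 0]) bed_frame();
translate([25, 2, 427]) stool_2();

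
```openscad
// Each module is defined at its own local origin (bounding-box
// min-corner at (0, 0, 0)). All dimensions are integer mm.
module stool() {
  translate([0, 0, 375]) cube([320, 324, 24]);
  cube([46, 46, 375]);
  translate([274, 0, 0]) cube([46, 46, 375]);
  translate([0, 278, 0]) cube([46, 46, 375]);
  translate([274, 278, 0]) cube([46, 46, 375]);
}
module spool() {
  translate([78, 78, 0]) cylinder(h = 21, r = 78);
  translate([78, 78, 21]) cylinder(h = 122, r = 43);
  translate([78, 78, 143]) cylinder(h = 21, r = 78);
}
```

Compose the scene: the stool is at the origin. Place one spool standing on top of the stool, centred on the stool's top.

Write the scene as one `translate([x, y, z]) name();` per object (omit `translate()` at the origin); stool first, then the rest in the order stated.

stool();
translate([82, 84, 399]) spool();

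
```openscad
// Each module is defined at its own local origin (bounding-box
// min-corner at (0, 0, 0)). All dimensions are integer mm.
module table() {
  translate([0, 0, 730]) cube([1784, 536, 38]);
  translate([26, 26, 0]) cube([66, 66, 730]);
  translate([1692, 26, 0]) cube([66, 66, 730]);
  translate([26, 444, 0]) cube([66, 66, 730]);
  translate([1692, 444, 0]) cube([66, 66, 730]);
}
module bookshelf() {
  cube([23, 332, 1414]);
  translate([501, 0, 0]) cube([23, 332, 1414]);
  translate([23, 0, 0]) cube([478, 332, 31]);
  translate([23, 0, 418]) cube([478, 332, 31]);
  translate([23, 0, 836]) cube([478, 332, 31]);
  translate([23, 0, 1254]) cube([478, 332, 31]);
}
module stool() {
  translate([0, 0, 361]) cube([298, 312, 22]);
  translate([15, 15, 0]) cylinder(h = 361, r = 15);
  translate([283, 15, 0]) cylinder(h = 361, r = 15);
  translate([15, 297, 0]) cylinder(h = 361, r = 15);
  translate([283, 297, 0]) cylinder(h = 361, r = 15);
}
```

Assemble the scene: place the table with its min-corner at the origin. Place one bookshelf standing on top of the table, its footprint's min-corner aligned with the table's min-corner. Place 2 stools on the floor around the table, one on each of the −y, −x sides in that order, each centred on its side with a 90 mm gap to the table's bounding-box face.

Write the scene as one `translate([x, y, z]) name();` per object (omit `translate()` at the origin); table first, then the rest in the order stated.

table();
translate([0, 0, 768]) bookshelf();
translate([743, -402, 0]) stool();
translate([-388, 112, 0]) stool();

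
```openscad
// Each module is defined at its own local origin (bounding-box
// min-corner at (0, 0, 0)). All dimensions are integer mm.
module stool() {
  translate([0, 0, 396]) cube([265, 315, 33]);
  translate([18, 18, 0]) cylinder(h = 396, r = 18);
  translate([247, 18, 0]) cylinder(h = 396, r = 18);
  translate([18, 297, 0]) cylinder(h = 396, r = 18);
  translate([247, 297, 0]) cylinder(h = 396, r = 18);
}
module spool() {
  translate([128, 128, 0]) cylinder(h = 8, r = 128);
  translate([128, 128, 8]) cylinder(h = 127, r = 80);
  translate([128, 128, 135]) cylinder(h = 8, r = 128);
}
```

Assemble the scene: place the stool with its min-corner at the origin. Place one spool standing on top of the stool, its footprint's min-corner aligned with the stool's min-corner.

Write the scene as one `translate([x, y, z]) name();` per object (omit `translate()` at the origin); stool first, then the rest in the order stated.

stool();
translate([0, 0, 429]) spool();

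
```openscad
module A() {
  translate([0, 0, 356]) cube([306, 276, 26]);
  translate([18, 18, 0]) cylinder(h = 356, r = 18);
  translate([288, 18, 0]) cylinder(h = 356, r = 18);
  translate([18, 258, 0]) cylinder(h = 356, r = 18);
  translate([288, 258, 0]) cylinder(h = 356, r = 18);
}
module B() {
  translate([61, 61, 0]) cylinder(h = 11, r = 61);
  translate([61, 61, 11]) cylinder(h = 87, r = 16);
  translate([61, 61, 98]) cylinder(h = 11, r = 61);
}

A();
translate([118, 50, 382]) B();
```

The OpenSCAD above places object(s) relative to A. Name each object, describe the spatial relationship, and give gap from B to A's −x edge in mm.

The spool's min-x is at 118; the stool's min-x is 0; gap = 118 mm.

A is a stool. B is a spool. The spool is on top of the stool. The gap from the spool to the stool's −x edge is 118 mm.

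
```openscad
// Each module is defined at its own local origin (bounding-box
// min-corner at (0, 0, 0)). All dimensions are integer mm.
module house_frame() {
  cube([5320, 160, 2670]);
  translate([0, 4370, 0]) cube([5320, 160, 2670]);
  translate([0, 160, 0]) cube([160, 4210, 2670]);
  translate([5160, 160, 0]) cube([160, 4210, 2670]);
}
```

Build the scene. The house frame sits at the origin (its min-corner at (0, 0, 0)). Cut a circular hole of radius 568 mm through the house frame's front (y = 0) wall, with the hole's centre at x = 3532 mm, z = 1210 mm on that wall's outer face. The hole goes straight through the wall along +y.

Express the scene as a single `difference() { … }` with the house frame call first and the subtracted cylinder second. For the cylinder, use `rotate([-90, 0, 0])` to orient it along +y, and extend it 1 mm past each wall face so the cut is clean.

difference() {
  house_frame();
  translate([3532, -1, 1210]) rotate([-90, 0, 0]) cylinder(h = 162, r = 568);
}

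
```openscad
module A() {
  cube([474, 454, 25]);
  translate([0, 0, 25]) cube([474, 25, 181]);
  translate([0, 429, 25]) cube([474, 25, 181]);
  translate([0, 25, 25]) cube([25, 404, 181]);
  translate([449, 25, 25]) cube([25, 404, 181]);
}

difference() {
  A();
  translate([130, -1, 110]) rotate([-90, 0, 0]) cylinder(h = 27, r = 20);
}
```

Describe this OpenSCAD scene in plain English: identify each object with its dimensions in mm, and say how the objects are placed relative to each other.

A is an open-topped rectangular box: outside dimensions 474×454×206 mm, with a uniform wall and base thickness of 25 mm. The base is a full 474×454 slab on the floor; four walls sit on top of the base. The front and back walls (the −y and +y sides) span the full width; the two side walls fit between them.

The open box has a circular hole of radius 20 mm through its front wall, centred at (x = 130, z = 110).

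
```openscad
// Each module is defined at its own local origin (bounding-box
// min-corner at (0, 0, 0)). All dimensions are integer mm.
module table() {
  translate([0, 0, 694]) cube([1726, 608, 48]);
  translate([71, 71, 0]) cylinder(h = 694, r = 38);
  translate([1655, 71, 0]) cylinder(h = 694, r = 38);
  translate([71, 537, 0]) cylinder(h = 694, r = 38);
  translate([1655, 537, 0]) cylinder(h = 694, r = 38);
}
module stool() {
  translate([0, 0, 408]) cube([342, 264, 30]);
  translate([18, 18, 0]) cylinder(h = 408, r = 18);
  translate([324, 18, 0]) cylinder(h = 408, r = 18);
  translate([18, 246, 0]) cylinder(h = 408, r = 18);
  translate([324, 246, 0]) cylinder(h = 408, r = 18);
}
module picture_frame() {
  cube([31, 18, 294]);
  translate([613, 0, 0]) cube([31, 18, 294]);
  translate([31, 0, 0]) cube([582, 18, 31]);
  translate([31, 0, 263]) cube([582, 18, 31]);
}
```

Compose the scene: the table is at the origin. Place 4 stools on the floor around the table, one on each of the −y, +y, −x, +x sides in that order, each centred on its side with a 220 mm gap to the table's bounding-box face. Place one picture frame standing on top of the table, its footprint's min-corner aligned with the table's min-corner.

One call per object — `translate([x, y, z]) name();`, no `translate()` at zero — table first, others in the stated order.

table();
translate([692, -484, 0]) stool();
translate([692, 828, 0]) stool();
translate([-562, 172, 0]) stool();
translate([1946, 172, 0]) stool();
translate([0, 0, 742]) picture_frame();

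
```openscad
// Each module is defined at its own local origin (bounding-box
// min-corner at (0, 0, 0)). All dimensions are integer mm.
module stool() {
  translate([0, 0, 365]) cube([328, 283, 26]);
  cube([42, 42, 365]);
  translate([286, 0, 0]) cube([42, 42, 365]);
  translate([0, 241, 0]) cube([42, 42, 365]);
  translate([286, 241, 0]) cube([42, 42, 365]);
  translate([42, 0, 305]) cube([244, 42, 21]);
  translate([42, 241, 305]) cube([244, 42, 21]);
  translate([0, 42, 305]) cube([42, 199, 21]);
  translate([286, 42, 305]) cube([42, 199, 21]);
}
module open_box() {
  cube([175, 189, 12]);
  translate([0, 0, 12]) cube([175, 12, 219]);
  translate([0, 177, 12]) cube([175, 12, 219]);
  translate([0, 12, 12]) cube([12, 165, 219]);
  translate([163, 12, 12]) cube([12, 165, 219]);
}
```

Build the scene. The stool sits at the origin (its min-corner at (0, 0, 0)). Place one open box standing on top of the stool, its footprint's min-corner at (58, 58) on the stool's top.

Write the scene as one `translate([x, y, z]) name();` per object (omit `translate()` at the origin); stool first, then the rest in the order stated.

stool();
translate([58, 58, 391]) open_box();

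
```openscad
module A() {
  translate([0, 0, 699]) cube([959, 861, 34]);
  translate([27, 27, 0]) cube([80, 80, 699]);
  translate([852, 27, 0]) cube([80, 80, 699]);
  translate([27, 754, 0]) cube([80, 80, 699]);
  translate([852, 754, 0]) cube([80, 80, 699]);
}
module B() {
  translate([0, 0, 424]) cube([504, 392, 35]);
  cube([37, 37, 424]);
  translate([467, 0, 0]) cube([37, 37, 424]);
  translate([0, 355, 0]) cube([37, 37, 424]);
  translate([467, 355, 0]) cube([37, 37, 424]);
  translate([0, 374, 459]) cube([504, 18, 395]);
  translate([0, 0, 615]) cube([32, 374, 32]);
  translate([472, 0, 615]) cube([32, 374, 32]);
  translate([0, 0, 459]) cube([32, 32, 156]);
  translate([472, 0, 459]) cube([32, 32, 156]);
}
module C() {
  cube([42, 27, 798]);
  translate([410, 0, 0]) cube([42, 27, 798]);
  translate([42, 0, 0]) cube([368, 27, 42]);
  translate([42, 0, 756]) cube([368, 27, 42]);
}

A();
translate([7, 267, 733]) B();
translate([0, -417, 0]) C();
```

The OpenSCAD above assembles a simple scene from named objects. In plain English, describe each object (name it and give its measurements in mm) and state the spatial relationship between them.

A is a table: top 959 mm (x) × 861 mm (y), 34 mm thick, upper face at z = 733 mm, on four 80×80 mm square legs, each inset 27 mm from the nearest pair of top edges, running from z = 0 to the bottom of the top.

B is a chair: 504×392 mm seat, 35 mm thick, top at z = 459 mm, on four 37 mm square corner legs flush with the seat edges. A 18 mm thick backrest slab spans the full seat width, extending 395 mm above the seat top, its back face flush with the seat's +y edge. Two armrests of 32×32 mm section run along each side from the seat's front edge to the front of the backrest, top faces 188 mm above the seat top and outer faces flush with the seat's x-edges; a 32×32 mm post under the front of each armrest stands on the seat at the front corner.

C is a rectangular picture frame lying in the x–z plane (depth along y). The opening is 368 mm wide (x) by 714 mm tall (z), surrounded by a border 42 mm wide on all four sides. The frame is 27 mm deep and is made of two full-height vertical stiles with two horizontal rails fitted between them.

The chair is on top of the table. The picture frame is on the floor beside the table on its −y side.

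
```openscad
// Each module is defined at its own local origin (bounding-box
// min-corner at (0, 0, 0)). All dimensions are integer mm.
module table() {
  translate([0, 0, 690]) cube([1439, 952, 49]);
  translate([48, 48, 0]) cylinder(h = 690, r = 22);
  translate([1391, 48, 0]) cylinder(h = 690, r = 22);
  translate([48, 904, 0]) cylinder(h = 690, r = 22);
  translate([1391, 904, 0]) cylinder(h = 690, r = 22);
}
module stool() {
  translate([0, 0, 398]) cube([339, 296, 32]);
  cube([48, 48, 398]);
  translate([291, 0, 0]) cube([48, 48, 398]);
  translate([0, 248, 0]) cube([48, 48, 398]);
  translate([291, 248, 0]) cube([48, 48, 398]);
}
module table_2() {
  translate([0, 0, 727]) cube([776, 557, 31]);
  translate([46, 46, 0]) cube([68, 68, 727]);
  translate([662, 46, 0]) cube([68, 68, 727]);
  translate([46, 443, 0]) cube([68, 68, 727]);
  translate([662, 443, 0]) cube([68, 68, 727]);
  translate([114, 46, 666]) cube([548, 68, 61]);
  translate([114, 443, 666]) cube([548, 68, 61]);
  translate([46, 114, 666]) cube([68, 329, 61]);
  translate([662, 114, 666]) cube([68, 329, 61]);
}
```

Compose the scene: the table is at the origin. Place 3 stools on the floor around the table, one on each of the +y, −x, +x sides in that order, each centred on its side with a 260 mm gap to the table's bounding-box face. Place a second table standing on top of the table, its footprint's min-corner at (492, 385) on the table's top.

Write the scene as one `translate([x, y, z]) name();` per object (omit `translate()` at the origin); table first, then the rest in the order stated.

table();
translate([550, 1212, 0]) stool();
translate([-599, 328, 0]) stool();
translate([1699, 328, 0]) stool();
translate([492, 385, 739]) table_2();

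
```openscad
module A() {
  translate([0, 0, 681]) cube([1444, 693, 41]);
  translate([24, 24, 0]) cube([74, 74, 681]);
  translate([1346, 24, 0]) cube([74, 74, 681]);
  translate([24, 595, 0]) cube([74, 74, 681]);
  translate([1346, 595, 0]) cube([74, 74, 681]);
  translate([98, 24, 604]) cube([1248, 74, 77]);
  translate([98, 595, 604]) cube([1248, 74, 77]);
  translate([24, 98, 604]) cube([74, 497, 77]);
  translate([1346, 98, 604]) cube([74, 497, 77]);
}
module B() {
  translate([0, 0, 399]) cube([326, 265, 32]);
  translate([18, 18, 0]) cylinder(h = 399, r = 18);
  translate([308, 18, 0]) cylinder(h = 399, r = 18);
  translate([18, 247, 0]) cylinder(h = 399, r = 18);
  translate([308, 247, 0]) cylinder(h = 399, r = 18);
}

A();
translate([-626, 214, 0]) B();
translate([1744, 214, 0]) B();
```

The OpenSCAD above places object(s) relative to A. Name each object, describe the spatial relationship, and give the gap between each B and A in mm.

A is a table. B is a stool. Two stools sit around the table at the −x, +x sides. The gap between each stool and the table is 300 mm.

Each stool's nearest face is 300 mm from the table's bounding box.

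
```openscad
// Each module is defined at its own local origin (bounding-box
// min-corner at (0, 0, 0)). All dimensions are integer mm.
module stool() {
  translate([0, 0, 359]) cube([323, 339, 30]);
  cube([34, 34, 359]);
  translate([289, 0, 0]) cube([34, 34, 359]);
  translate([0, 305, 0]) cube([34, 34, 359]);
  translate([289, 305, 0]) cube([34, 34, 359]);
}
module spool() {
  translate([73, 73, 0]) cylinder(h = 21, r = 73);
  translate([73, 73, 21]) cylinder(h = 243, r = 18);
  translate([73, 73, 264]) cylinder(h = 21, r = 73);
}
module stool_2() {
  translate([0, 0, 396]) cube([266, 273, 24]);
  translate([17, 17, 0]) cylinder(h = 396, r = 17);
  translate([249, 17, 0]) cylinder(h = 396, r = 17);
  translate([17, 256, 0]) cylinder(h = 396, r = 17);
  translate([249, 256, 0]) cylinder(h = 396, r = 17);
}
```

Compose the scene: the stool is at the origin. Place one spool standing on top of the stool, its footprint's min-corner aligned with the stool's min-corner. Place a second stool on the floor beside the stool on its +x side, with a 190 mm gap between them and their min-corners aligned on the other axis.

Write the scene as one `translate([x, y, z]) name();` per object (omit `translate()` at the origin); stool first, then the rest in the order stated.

stool();
translate([0, 0, 389]) spool();
translate([513, 0, 0]) stool_2();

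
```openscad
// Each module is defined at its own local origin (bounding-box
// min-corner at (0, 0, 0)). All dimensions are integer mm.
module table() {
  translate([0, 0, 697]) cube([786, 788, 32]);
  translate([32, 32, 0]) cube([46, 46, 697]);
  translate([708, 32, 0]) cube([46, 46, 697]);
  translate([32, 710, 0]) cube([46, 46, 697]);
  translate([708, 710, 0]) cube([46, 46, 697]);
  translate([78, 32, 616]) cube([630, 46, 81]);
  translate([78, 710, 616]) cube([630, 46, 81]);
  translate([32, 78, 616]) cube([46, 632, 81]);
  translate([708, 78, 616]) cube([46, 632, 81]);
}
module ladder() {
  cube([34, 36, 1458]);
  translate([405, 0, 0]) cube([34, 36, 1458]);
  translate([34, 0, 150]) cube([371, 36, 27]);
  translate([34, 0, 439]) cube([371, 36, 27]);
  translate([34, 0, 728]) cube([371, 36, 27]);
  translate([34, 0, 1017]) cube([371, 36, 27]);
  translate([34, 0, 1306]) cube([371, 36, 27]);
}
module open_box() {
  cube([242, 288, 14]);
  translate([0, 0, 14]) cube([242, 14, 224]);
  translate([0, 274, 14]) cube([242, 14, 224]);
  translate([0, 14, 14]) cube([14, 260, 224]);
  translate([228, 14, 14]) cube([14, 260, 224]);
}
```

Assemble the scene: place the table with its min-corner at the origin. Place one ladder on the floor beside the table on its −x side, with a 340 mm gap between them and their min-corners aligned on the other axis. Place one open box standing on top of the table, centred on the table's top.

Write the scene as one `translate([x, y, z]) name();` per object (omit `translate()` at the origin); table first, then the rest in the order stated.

table();
translate([-779, 0, 0]) ladder();
translate([272, 250, 729]) open_box();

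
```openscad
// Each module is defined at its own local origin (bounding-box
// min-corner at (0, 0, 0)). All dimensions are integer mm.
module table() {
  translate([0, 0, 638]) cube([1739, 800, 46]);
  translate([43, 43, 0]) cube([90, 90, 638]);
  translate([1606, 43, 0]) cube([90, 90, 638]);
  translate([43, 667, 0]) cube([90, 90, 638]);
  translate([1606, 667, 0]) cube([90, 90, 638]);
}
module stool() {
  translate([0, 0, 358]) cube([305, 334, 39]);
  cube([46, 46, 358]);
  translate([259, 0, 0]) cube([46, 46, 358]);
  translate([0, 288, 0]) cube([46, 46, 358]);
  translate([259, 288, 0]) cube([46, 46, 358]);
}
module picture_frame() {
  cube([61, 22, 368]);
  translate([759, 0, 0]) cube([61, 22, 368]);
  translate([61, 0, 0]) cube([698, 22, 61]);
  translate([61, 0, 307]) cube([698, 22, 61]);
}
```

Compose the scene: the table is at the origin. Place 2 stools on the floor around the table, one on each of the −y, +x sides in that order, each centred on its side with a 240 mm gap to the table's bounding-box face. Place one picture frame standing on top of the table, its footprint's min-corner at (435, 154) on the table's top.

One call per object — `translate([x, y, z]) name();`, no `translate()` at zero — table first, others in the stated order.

table();
translate([717, -574, 0]) stool();
translate([1979, 233, 0]) stool();
translate([435, 154, 684]) picture_frame();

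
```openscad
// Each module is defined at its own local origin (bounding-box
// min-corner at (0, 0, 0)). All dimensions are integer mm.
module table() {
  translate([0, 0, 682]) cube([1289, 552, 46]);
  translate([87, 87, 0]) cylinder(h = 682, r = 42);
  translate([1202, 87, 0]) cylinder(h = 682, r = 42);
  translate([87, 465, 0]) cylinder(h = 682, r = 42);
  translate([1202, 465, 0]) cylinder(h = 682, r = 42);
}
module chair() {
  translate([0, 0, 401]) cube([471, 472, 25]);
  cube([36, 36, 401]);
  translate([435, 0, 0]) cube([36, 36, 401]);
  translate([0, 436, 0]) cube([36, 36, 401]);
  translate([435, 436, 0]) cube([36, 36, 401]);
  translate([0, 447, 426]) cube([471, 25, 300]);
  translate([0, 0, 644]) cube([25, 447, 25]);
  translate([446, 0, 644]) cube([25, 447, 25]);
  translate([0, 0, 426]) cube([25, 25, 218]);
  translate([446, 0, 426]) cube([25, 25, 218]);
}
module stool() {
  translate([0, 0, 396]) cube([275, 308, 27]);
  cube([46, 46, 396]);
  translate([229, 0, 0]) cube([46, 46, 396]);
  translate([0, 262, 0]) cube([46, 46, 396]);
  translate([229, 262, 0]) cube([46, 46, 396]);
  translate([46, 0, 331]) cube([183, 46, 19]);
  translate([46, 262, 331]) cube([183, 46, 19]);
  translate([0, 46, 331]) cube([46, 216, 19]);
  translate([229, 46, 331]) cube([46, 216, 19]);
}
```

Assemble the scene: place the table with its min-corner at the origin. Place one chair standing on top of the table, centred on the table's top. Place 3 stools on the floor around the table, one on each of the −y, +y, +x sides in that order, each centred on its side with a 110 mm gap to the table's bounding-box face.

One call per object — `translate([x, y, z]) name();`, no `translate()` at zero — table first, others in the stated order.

table();
translate([409, 40, 728]) chair();
translate([507, -418, 0]) stool();
translate([507, 662, 0]) stool();
translate([1399, 122, 0]) stool();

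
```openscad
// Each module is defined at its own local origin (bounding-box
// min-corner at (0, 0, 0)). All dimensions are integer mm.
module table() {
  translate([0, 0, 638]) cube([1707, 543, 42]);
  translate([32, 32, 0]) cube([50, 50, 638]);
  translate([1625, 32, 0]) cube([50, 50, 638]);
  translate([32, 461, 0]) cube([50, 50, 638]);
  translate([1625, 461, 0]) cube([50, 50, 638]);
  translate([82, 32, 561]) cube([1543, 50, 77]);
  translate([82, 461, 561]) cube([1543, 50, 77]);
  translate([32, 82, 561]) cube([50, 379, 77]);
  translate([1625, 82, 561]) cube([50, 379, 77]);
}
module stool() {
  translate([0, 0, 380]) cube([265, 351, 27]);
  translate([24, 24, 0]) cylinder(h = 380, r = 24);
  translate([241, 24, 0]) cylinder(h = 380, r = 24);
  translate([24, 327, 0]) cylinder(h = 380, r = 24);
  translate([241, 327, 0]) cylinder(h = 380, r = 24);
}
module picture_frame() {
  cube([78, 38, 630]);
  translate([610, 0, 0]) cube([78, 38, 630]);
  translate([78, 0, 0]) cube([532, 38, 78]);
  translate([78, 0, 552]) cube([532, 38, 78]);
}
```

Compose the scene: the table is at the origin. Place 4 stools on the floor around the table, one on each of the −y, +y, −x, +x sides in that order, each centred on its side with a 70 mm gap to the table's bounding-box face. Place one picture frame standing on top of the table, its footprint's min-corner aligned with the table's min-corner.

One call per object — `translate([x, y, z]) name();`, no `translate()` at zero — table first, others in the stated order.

table();
translate([721, -421, 0]) stool();
translate([721, 613, 0]) stool();
translate([-335, 96, 0]) stool();
translate([1777, 96, 0]) stool();
translate([0, 0, 680]) picture_frame();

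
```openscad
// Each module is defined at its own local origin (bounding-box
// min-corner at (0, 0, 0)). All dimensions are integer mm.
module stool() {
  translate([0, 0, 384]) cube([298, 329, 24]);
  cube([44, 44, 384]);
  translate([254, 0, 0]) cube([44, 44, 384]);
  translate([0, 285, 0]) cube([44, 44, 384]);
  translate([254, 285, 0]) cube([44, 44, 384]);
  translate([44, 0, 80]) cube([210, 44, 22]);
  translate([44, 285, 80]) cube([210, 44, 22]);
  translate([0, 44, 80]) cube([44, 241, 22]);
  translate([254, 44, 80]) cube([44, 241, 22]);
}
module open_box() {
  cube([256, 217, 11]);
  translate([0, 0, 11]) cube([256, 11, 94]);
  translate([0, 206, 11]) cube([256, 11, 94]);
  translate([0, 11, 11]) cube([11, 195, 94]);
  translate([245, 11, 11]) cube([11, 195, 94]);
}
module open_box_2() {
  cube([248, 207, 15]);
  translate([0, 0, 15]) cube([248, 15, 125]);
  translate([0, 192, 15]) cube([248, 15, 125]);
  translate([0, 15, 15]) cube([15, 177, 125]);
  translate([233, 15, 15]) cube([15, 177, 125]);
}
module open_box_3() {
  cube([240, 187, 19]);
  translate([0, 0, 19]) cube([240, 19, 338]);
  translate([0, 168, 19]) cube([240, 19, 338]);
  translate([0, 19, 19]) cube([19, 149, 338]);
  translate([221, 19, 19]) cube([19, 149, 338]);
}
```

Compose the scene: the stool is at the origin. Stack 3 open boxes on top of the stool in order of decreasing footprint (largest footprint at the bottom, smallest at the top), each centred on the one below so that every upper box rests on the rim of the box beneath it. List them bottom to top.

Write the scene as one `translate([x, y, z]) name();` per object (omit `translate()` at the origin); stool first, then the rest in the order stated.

stool();
translate([21, 56, 408]) open_box();
translate([25, 61, 513]) open_box_2();
translate([29, 71, 653]) open_box_3();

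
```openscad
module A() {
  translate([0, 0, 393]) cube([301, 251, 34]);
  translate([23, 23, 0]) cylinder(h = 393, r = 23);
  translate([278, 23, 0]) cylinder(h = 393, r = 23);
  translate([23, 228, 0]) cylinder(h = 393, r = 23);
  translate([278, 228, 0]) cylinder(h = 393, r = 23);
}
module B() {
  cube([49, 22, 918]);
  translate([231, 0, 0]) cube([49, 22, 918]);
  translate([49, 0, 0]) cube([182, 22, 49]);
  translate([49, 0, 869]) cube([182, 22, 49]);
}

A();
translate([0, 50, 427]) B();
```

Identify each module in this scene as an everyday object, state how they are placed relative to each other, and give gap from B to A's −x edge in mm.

A is a stool. B is a picture frame. The picture frame is on top of the stool. The gap from the picture frame to the stool's −x edge is 0 mm.

The picture frame's min-x is at 0; the stool's min-x is 0; gap = 0 mm.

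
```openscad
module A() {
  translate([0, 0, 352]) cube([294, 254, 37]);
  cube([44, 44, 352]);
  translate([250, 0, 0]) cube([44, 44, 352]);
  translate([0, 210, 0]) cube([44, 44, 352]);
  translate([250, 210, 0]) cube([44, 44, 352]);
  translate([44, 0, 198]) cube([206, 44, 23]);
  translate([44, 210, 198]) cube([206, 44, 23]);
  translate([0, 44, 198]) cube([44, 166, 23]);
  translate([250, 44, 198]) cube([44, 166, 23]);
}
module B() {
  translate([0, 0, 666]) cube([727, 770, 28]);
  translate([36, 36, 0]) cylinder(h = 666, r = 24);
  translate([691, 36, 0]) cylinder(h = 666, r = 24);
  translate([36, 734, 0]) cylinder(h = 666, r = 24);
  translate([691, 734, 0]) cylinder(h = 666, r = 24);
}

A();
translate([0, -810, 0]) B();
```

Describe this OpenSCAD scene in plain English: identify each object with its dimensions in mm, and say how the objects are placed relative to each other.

A is a four-legged stool. The seat is 294×254 mm, 37 mm thick, top at z = 389 mm. It stands on four square legs, each 44×44 mm in cross-section, from z = 0 to the seat underside, each flush with a corner of the seat. Four stretchers, 44 mm wide and 23 mm tall, connect adjacent legs with their undersides at z = 198 mm, each running between the inner faces of the legs it joins and aligned with the legs' outer faces on the other axis.

B is a table: top 727 mm (x) × 770 mm (y), 28 mm thick, upper face at z = 694 mm, on four round legs of 48 mm diameter, each leg's bounding box inset 12 mm from the nearest pair of top edges, running from z = 0 to the bottom of the top.

The table is on the floor beside the stool on its −y side.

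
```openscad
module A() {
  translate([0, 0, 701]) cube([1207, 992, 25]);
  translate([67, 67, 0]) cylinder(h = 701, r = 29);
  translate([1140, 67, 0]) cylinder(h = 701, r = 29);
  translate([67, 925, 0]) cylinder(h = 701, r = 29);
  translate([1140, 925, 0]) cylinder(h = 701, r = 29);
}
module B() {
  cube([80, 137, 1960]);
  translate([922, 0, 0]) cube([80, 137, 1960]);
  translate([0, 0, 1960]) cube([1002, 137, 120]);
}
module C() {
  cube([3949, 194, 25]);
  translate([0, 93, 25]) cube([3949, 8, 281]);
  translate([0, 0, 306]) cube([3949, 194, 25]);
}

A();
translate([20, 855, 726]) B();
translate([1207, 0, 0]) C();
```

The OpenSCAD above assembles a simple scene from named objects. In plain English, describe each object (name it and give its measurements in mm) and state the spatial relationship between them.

A is a table with a 1207×992 mm rectangular top, 25 mm thick, top surface at z = 726 mm, supported by four round legs of 58 mm diameter, each leg's bounding box inset 38 mm from the nearest pair of top edges, running from the floor.

B is a rectangular door frame: two vertical jambs of 80×137 mm section, 1960 mm tall, with a clear opening 842 mm wide between their inner faces. A header 120 mm tall and 137 mm deep lies on top of the jambs and spans the full outside width.

C is an I-beam lying along x, 3949 mm long. Overall section height 331 mm. Two flanges 194 mm wide (y) and 25 mm thick, one on the floor and one at the top; a web 8 mm thick runs between them, centred on the flange width.

The door frame is on top of the table. The I-beam is against the table's +x side, with their −y faces flush.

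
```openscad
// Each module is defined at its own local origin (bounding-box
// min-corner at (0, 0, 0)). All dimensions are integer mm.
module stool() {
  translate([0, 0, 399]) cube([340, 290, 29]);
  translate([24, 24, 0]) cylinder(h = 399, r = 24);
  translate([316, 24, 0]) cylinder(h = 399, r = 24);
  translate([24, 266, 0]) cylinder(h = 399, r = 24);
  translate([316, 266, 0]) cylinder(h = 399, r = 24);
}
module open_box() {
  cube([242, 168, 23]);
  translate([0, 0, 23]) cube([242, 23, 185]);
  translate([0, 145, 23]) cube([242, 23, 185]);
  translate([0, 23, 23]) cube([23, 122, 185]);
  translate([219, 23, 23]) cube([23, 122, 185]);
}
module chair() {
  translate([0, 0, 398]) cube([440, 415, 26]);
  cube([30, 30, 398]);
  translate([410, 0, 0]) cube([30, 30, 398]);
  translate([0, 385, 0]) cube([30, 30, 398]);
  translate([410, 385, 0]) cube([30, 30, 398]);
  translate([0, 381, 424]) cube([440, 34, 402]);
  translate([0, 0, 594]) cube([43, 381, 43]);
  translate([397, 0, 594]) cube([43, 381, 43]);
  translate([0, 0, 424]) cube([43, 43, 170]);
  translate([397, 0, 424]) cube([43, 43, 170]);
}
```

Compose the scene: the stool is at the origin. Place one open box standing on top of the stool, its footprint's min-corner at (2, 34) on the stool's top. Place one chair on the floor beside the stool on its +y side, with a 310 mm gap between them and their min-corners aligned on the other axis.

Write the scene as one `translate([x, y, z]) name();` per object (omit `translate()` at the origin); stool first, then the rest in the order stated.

stool();
translate([2, 34, 428]) open_box();
translate([0, 600, 0]) chair();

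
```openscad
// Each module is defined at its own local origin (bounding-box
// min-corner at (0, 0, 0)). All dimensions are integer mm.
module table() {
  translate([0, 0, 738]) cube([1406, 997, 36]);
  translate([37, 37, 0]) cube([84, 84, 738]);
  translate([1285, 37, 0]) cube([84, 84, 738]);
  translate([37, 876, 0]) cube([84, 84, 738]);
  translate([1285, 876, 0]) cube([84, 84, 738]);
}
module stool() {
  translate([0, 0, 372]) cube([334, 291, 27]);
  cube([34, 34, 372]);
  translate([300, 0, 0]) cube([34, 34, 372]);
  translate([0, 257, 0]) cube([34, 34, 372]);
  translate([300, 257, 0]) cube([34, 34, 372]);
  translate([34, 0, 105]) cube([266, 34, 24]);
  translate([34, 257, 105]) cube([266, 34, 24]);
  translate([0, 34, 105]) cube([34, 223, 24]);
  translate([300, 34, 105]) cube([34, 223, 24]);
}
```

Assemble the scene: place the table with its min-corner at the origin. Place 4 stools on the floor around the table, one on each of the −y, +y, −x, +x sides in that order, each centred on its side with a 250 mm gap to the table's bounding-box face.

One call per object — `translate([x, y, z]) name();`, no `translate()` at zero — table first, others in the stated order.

table();
translate([536, -541, 0]) stool();
translate([536, 1247, 0]) stool();
translate([-584, 353, 0]) stool();
translate([1656, 353, 0]) stool();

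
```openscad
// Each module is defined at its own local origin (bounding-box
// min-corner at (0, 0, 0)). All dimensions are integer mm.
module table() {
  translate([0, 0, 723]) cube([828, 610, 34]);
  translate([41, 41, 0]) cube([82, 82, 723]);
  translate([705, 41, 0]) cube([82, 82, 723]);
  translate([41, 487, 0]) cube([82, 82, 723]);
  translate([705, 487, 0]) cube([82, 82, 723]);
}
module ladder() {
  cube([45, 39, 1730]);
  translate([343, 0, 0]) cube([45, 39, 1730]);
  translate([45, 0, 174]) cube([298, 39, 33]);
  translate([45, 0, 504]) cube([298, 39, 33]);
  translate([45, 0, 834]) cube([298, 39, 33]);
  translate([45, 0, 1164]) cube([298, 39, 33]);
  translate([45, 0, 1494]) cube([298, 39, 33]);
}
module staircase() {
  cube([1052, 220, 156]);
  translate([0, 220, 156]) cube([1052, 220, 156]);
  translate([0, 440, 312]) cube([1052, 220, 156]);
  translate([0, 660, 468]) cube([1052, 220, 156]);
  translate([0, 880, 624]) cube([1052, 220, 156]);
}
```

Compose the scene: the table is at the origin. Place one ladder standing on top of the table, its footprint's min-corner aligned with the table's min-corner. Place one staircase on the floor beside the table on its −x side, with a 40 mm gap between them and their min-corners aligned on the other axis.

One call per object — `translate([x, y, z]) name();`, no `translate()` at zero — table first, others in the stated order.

table();
translate([0, 0, 757]) ladder();
translate([-1092, 0, 0]) staircase();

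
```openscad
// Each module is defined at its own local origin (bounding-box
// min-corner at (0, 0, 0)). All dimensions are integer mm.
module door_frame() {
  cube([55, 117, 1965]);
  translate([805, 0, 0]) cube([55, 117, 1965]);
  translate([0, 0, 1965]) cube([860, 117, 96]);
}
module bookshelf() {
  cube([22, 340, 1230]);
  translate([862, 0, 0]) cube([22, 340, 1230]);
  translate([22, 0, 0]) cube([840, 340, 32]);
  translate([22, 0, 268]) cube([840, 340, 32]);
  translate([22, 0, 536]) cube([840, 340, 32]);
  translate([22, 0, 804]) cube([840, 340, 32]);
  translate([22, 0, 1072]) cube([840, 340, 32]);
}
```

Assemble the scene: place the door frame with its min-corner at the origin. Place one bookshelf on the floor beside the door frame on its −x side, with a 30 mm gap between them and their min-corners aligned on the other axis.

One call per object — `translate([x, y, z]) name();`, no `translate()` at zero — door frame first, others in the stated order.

door_frame();
translate([-914, 0, 0]) bookshelf();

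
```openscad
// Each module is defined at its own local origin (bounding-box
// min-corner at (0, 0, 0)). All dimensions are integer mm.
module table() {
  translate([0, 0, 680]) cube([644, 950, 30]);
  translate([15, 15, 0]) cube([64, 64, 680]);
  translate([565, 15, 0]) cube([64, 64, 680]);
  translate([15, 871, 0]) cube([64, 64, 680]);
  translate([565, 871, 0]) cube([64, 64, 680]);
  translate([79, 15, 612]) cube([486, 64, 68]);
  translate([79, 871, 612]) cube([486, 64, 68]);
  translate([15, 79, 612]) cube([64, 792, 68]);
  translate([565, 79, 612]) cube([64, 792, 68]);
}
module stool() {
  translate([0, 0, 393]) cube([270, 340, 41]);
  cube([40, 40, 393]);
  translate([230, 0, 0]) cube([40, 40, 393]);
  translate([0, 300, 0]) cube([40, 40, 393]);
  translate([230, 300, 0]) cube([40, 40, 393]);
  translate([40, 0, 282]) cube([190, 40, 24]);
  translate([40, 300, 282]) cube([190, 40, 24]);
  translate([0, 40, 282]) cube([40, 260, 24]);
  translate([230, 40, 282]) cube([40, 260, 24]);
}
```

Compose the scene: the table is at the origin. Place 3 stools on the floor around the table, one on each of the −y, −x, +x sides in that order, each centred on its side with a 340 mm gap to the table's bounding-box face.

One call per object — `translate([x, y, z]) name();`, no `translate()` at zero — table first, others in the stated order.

table();
translate([187, -680, 0]) stool();
translate([-610, 305, 0]) stool();
translate([984, 305, 0]) stool();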